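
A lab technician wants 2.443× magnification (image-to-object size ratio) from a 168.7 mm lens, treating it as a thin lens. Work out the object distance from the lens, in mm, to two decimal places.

237.75 mm

With m = dᵢ/dₒ and 1/f = 1/dₒ + 1/dᵢ, substituting dᵢ = m·dₒ gives 1/f = (1 + 1/m)/dₒ, hence dₒ = f·(1 + 1/m).
dₒ = 168.7 × (1 + 1/2.443) = 168.7 × 1.40933 ≈ 237.754 mm.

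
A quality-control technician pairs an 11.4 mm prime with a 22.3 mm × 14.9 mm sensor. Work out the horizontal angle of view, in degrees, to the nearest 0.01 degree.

Angle of view α = 2·arctan(w/2f) with w = 22.3 mm and f = 11.4 mm.
w/2f = 0.97807; arctan(0.97807) ≈ 44.3648°, so α ≈ 88.7296°.

88.73°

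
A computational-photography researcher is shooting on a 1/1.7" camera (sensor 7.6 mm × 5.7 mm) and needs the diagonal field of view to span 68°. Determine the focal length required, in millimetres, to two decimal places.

7.04 mm

Sensor diagonal = √(7.6² + 5.7²) = √90.2500 ≈ 9.5000 mm.
From α = 2·arctan(d/2f) we get f = d / (2·tan(α/2)).
With d = 9.5000 mm and α/2 = 34°, tan(α/2) ≈ 0.67451, so f ≈ 9.5000 / 1.34902 ≈ 7.0422 mm.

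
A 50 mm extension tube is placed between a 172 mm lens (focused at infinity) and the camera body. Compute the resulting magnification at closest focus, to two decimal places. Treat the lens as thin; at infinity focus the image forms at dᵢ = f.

0.29×

The tube moves the image plane from f to f + e, so dᵢ = 172 + 50 = 222 mm. Focus is achieved when 1/f = 1/dₒ + 1/dᵢ, giving dₒ = 1/(1/f − 1/(f+e)).
Magnification m = dᵢ/dₒ = (f+e)·(1/f − 1/(f+e)) = e/f = 50/172 ≈ 0.2907.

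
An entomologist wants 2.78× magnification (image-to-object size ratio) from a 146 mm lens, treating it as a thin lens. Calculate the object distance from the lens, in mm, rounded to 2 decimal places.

198.52 mm

With m = dᵢ/dₒ and 1/f = 1/dₒ + 1/dᵢ, substituting dᵢ = m·dₒ gives 1/f = (1 + 1/m)/dₒ, hence dₒ = f·(1 + 1/m).
dₒ = 146 × (1 + 1/2.78) = 146 × 1.35971 ≈ 198.518 mm.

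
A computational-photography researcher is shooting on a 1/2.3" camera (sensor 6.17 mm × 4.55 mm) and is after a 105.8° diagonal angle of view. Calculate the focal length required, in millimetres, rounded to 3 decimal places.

Sensor diagonal = √(6.17² + 4.55²) = √58.7714 ≈ 7.6663 mm.
From α = 2·arctan(d/2f) we get f = d / (2·tan(α/2)).
With d = 7.6663 mm and α/2 = 52.9°, tan(α/2) ≈ 1.32224, so f ≈ 7.6663 / 2.64447 ≈ 2.8990 mm.

2.899 mm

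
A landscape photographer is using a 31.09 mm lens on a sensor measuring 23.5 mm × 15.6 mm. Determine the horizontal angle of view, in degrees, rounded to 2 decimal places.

Angle of view α = 2·arctan(w/2f) with w = 23.5 mm and f = 31.09 mm.
w/2f = 0.37794; arctan(0.37794) ≈ 20.7033°, so α ≈ 41.4067°.

41.41°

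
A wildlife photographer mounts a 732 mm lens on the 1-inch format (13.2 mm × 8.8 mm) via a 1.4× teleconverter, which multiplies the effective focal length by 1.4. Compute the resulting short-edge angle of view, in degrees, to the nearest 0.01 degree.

0.49°

Effective focal length f = 732 × 1.4 = 1024.8 mm.
α = 2·arctan(8.8 / (2 × 1024.8)) = 2·arctan(0.00429) ≈ 0.4920°.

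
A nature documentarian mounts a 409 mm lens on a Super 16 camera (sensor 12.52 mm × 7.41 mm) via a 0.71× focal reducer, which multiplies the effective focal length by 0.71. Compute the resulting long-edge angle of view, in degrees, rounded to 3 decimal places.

2.470°

Effective focal length f = 409 × 0.71 = 290.39 mm.
α = 2·arctan(12.52 / (2 × 290.39)) = 2·arctan(0.02156) ≈ 2.4699°.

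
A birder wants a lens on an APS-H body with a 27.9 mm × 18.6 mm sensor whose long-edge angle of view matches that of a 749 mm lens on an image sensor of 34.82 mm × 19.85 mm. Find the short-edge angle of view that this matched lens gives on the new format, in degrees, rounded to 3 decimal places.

Equal long-edge AOV ⇒ f₂ = f₁ · 27.9/34.82 = 749 × 0.80126 ≈ 600.1465 mm.
Short-edge AOV on the new format = 2·arctan(18.6 / (2 × 600.1465)) = 2·arctan(0.01550) ≈ 1.7756°.

1.776°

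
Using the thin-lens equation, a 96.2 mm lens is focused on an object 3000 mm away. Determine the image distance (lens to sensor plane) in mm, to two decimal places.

1/dᵢ = 1/f − 1/dₒ = 1/96.2 − 1/3000 = 0.0100617 mm⁻¹.
dᵢ = 1/0.0100617 ≈ 99.3870 mm.

99.39 mm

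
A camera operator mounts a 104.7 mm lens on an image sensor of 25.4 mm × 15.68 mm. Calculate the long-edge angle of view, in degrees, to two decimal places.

13.83°

Angle of view α = 2·arctan(w/2f) with w = 25.4 mm and f = 104.7 mm.
w/2f = 0.12130; arctan(0.12130) ≈ 6.9161°, so α ≈ 13.8323°.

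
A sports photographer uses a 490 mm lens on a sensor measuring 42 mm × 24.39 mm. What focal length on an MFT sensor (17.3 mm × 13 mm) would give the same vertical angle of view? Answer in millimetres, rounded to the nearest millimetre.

261 mm

Equal angle of view means equal height/f ratio, so f₂ = f₁ · (height₂/height₁) = 490 × 13/24.39.
f₂ = 490 × 0.53301 ≈ 261.173 mm.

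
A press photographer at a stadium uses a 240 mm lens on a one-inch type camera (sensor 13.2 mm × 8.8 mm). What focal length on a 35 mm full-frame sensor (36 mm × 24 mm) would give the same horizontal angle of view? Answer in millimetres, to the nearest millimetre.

Equal angle of view means equal width/f ratio, so f₂ = f₁ · (width₂/width₁) = 240 × 36/13.2.
f₂ = 240 × 2.72727 ≈ 654.545 mm.

655 mm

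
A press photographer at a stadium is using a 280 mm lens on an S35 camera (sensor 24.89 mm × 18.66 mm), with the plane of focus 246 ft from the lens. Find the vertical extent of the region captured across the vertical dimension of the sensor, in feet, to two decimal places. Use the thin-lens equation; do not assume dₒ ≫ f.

dₒ: 246 ft × 304.8 mm/ft = 74980.80 mm.
Similar triangles through the lens centre give W/dₒ = h/dᵢ; with 1/f = 1/dₒ + 1/dᵢ this gives W = h·(dₒ − f)/f.
W = 18.66 mm × (74980.8 − 280) / 280 = 18.66 × 266.7886 ≈ 4978.275 mm = 4978.275/304.8 ft = 16.3329 ft.

16.33 ft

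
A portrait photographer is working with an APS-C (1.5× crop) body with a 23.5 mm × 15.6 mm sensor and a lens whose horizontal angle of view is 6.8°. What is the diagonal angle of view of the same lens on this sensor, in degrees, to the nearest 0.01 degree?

From the horizontal AOV: f = 23.5 / (2·tan(3.4°)) = 23.5 / 0.11882 ≈ 197.7750 mm.
Sensor diagonal = √(23.5² + 15.6²) = √795.6100 ≈ 28.2066 mm.
Diagonal AOV = 2·arctan(28.2066 / (2 × 197.7750)) = 2·arctan(0.07131) ≈ 8.1577°.

8.16°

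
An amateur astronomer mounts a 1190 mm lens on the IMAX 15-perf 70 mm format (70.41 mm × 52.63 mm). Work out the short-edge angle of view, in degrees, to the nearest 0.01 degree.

Angle of view α = 2·arctan(h/2f) with h = 52.63 mm and f = 1190 mm.
h/2f = 0.02211; arctan(0.02211) ≈ 1.2668°, so α ≈ 2.5336°.

2.53°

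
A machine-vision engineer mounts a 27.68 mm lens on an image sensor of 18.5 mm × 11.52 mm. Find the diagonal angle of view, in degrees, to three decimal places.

42.976°

Sensor diagonal = √(18.5² + 11.52²) = √474.9604 ≈ 21.7936 mm.
Angle of view α = 2·arctan(d/2f) with d = 21.7936 mm and f = 27.68 mm.
d/2f = 0.39367; arctan(0.39367) ≈ 21.4881°, so α ≈ 42.9762°.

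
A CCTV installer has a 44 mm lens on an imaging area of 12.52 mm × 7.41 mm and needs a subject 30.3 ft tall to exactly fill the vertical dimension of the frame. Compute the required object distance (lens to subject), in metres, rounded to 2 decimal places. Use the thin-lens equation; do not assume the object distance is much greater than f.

W: 30.3 ft × 304.8 mm/ft = 9235.44 mm.
Magnification m = h/W = dᵢ/dₒ; combined with 1/f = 1/dₒ + 1/dᵢ this gives dₒ = f·(1 + W/h).
dₒ = 44 mm × (1 + 9235.44/7.41) = 44 × 1247.3481 ≈ 54883.318 mm = 54.8833 m.

54.88 m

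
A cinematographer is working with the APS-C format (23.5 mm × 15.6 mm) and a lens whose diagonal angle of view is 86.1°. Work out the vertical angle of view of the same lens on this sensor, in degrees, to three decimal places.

Sensor diagonal = √(23.5² + 15.6²) = √795.6100 ≈ 28.2066 mm.
From the diagonal AOV: f = 28.2066 / (2·tan(43.05°)) = 28.2066 / 1.86830 ≈ 15.0975 mm.
Vertical AOV = 2·arctan(15.6 / (2 × 15.0975)) = 2·arctan(0.51664) ≈ 54.6456°.

54.646°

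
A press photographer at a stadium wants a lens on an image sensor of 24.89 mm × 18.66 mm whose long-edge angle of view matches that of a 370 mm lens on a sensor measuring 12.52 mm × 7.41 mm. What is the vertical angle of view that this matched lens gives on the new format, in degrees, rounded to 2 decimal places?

Equal long-edge AOV ⇒ f₂ = f₁ · 24.89/12.52 = 370 × 1.98802 ≈ 735.5671 mm.
Vertical AOV on the new format = 2·arctan(18.66 / (2 × 735.5671)) = 2·arctan(0.01268) ≈ 1.4534°.

1.45°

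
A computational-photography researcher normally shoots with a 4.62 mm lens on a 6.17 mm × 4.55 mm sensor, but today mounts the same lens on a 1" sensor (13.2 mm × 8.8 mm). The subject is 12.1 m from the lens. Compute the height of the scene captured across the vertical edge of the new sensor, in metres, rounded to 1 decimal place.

The focal length stays 4.62 mm; the relevant sensor dimension is now h = 8.8 mm. Object distance dₒ = 12.1 m = 12100 mm.
Thin-lens field height W = h·(dₒ − f)/f = 8.8 × (12100 − 4.62)/4.62 ≈ 23038.819 mm = 23.0388 m.

23.0 m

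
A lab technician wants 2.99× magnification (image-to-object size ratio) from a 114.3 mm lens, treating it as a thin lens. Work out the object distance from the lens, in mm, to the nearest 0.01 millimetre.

152.53 mm

With m = dᵢ/dₒ and 1/f = 1/dₒ + 1/dᵢ, substituting dᵢ = m·dₒ gives 1/f = (1 + 1/m)/dₒ, hence dₒ = f·(1 + 1/m).
dₒ = 114.3 × (1 + 1/2.99) = 114.3 × 1.33445 ≈ 152.527 mm.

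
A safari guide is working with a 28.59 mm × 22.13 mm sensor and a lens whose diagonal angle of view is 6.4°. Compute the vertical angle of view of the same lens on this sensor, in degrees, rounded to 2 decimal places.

3.92°

Sensor diagonal = √(28.59² + 22.13²) = √1307.1250 ≈ 36.1542 mm.
From the diagonal AOV: f = 36.1542 / (2·tan(3.2°)) = 36.1542 / 0.11182 ≈ 323.3325 mm.
Vertical AOV = 2·arctan(22.13 / (2 × 323.3325)) = 2·arctan(0.03422) ≈ 3.9200°.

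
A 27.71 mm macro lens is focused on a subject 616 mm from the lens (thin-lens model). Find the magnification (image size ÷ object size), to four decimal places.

0.0471×

Thin lens: 1/f = 1/dₒ + 1/dᵢ → 1/dᵢ = 1/27.71 − 1/616 = 0.0344647 mm⁻¹, so dᵢ ≈ 29.0152 mm.
Magnification m = dᵢ/dₒ = 29.0152/616 ≈ 0.04710.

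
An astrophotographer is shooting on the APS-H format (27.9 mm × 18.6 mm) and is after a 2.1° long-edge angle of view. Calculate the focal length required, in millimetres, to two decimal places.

From α = 2·arctan(w/2f) we get f = w / (2·tan(α/2)).
With w = 27.9 mm and α/2 = 1.05°, tan(α/2) ≈ 0.01833, so f ≈ 27.9 / 0.03666 ≈ 761.1301 mm.

761.13 mm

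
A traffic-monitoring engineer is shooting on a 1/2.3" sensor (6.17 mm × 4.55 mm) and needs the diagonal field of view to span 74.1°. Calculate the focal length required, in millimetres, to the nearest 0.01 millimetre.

5.08 mm

Sensor diagonal = √(6.17² + 4.55²) = √58.7714 ≈ 7.6663 mm.
From α = 2·arctan(d/2f) we get f = d / (2·tan(α/2)).
With d = 7.6663 mm and α/2 = 37.05°, tan(α/2) ≈ 0.75492, so f ≈ 7.6663 / 1.50985 ≈ 5.0775 mm.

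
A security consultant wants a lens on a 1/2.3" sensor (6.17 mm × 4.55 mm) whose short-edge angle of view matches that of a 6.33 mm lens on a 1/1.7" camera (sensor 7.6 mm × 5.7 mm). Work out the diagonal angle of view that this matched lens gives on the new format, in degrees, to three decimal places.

74.368°

Equal short-edge AOV ⇒ f₂ = f₁ · 4.55/5.7 = 6.33 × 0.79825 ≈ 5.0529 mm.
Sensor diagonal = √(6.17² + 4.55²) = √58.7714 ≈ 7.6663 mm.
Diagonal AOV on the new format = 2·arctan(7.6663 / (2 × 5.0529)) = 2·arctan(0.75860) ≈ 74.3679°.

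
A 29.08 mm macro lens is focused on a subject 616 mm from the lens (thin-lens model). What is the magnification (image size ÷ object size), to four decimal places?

Thin lens: 1/f = 1/dₒ + 1/dᵢ → 1/dᵢ = 1/29.08 − 1/616 = 0.0327645 mm⁻¹, so dᵢ ≈ 30.5208 mm.
Magnification m = dᵢ/dₒ = 30.5208/616 ≈ 0.04955.

0.0495×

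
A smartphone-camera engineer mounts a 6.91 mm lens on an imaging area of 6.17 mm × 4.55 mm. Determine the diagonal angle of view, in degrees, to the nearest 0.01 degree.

Sensor diagonal = √(6.17² + 4.55²) = √58.7714 ≈ 7.6663 mm.
Angle of view α = 2·arctan(d/2f) with d = 7.6663 mm and f = 6.91 mm.
d/2f = 0.55472; arctan(0.55472) ≈ 29.0181°, so α ≈ 58.0361°.

58.04°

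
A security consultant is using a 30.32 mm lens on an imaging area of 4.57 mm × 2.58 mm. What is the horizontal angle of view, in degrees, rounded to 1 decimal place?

Angle of view α = 2·arctan(w/2f) with w = 4.57 mm and f = 30.32 mm.
w/2f = 0.07536; arctan(0.07536) ≈ 4.3098°, so α ≈ 8.6196°.

8.6°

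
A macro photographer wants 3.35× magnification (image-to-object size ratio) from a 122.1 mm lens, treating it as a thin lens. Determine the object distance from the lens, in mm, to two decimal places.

158.55 mm

With m = dᵢ/dₒ and 1/f = 1/dₒ + 1/dᵢ, substituting dᵢ = m·dₒ gives 1/f = (1 + 1/m)/dₒ, hence dₒ = f·(1 + 1/m).
dₒ = 122.1 × (1 + 1/3.35) = 122.1 × 1.29851 ≈ 158.548 mm.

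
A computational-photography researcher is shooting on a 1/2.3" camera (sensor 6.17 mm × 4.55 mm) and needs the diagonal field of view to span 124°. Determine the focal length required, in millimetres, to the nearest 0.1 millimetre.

Sensor diagonal = √(6.17² + 4.55²) = √58.7714 ≈ 7.6663 mm.
From α = 2·arctan(d/2f) we get f = d / (2·tan(α/2)).
With d = 7.6663 mm and α/2 = 62°, tan(α/2) ≈ 1.88073, so f ≈ 7.6663 / 3.76145 ≈ 2.0381 mm.

2.0 mm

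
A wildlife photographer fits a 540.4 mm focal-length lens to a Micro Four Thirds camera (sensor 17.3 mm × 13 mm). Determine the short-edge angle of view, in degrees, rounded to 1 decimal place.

Angle of view α = 2·arctan(h/2f) with h = 13 mm and f = 540.4 mm.
h/2f = 0.01203; arctan(0.01203) ≈ 0.6891°, so α ≈ 1.3783°.

1.4°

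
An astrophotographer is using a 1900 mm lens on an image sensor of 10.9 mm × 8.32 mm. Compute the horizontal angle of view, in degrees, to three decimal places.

Angle of view α = 2·arctan(w/2f) with w = 10.9 mm and f = 1900 mm.
w/2f = 0.00287; arctan(0.00287) ≈ 0.1643°, so α ≈ 0.3287°.

0.329°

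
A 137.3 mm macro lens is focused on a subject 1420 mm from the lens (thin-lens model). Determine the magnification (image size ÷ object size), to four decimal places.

Thin lens: 1/f = 1/dₒ + 1/dᵢ → 1/dᵢ = 1/137.3 − 1/1420 = 0.0065791 mm⁻¹, so dᵢ ≈ 151.9966 mm.
Magnification m = dᵢ/dₒ = 151.9966/1420 ≈ 0.10704.

0.1070×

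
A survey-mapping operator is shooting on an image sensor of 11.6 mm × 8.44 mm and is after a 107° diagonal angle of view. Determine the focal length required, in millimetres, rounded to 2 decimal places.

Sensor diagonal = √(11.6² + 8.44²) = √205.7936 ≈ 14.3455 mm.
From α = 2·arctan(d/2f) we get f = d / (2·tan(α/2)).
With d = 14.3455 mm and α/2 = 53.5°, tan(α/2) ≈ 1.35142, so f ≈ 14.3455 / 2.70284 ≈ 5.3076 mm.

5.31 mm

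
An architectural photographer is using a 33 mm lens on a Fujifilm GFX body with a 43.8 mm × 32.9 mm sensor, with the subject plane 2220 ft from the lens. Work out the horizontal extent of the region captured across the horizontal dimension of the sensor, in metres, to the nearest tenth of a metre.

898.1 m

dₒ: 2220 ft × 304.8 mm/ft = 676655.98 mm.
Similar triangles through the lens centre give W/dₒ = w/dᵢ; with 1/f = 1/dₒ + 1/dᵢ this gives W = w·(dₒ − f)/f.
W = 43.8 mm × (676656 − 33) / 33 = 43.8 × 20503.7266 ≈ 898063.226 mm = 898.063 m.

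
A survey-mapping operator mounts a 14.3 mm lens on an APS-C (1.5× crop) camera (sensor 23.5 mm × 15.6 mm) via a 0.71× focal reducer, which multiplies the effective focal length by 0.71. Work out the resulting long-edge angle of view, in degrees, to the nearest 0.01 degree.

98.34°

Effective focal length f = 14.3 × 0.71 = 10.153 mm.
α = 2·arctan(23.5 / (2 × 10.153)) = 2·arctan(1.15729) ≈ 98.3404°.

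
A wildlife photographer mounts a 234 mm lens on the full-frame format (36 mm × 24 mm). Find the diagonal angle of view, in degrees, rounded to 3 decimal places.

10.564°

Sensor diagonal = √(36² + 24²) = √1872.0000 ≈ 43.2666 mm.
Angle of view α = 2·arctan(d/2f) with d = 43.2666 mm and f = 234 mm.
d/2f = 0.09245; arctan(0.09245) ≈ 5.2820°, so α ≈ 10.5640°.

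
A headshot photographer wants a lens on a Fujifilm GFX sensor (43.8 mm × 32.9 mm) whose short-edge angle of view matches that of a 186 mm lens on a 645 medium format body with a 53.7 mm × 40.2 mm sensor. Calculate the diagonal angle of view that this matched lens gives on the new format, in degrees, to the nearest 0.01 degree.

Equal short-edge AOV ⇒ f₂ = f₁ · 32.9/40.2 = 186 × 0.81841 ≈ 152.2239 mm.
Sensor diagonal = √(43.8² + 32.9²) = √3000.8500 ≈ 54.7800 mm.
Diagonal AOV on the new format = 2·arctan(54.7800 / (2 × 152.2239)) = 2·arctan(0.17993) ≈ 20.4004°.

20.40°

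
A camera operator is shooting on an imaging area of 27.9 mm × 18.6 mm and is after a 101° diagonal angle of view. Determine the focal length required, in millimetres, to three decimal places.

Sensor diagonal = √(27.9² + 18.6²) = √1124.3700 ≈ 33.5316 mm.
From α = 2·arctan(d/2f) we get f = d / (2·tan(α/2)).
With d = 33.5316 mm and α/2 = 50.5°, tan(α/2) ≈ 1.21310, so f ≈ 33.5316 / 2.42619 ≈ 13.8207 mm.

13.821 mm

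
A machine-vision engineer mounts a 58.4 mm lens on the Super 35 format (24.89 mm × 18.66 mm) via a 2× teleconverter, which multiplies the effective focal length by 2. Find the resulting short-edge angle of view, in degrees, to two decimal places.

9.13°

Effective focal length f = 58.4 × 2 = 116.8 mm.
α = 2·arctan(18.66 / (2 × 116.8)) = 2·arctan(0.07988) ≈ 9.1342°.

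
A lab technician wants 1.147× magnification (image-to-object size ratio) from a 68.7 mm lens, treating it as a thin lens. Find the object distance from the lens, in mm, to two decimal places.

128.60 mm

With m = dᵢ/dₒ and 1/f = 1/dₒ + 1/dᵢ, substituting dᵢ = m·dₒ gives 1/f = (1 + 1/m)/dₒ, hence dₒ = f·(1 + 1/m).
dₒ = 68.7 × (1 + 1/1.147) = 68.7 × 1.87184 ≈ 128.595 mm.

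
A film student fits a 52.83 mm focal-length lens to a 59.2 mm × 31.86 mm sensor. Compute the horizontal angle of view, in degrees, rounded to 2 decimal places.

Angle of view α = 2·arctan(w/2f) with w = 59.2 mm and f = 52.83 mm.
w/2f = 0.56029; arctan(0.56029) ≈ 29.2614°, so α ≈ 58.5227°.

58.52°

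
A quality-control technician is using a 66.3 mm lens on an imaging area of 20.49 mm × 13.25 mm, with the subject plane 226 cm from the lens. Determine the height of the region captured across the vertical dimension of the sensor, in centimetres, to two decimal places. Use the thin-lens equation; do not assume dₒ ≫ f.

43.84 cm

dₒ: 226 cm = 2260 mm.
Similar triangles through the lens centre give W/dₒ = h/dᵢ; with 1/f = 1/dₒ + 1/dᵢ this gives W = h·(dₒ − f)/f.
W = 13.25 mm × (2260 − 66.3) / 66.3 = 13.25 × 33.0875 ≈ 438.409 mm = 43.8409 cm.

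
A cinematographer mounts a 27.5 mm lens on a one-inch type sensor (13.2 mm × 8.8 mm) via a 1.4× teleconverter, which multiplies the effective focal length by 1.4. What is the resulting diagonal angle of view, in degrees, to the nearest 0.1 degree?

23.3°

Effective focal length f = 27.5 × 1.4 = 38.5 mm.
Sensor diagonal = √(13.2² + 8.8²) = √251.6800 ≈ 15.8644 mm.
α = 2·arctan(15.864 / (2 × 38.5)) = 2·arctan(0.20603) ≈ 23.2837°.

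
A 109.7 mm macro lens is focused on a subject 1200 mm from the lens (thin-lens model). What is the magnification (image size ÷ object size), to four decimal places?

0.1006×

Thin lens: 1/f = 1/dₒ + 1/dᵢ → 1/dᵢ = 1/109.7 − 1/1200 = 0.0082824 mm⁻¹, so dᵢ ≈ 120.7374 mm.
Magnification m = dᵢ/dₒ = 120.7374/1200 ≈ 0.10061.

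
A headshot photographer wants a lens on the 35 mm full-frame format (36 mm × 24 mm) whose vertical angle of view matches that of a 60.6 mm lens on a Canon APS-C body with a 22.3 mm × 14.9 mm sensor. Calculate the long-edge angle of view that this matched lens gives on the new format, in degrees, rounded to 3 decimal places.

20.897°

Equal vertical AOV ⇒ f₂ = f₁ · 24/14.9 = 60.6 × 1.61074 ≈ 97.6107 mm.
Long-edge AOV on the new format = 2·arctan(36 / (2 × 97.6107)) = 2·arctan(0.18441) ≈ 20.8966°.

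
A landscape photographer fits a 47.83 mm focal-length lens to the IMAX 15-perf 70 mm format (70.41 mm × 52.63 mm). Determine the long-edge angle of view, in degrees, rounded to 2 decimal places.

72.71°

Angle of view α = 2·arctan(w/2f) with w = 70.41 mm and f = 47.83 mm.
w/2f = 0.73604; arctan(0.73604) ≈ 36.3547°, so α ≈ 72.7094°.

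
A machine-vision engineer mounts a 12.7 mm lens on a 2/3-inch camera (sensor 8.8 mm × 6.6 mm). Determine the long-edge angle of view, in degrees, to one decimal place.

38.2°

Angle of view α = 2·arctan(w/2f) with w = 8.8 mm and f = 12.7 mm.
w/2f = 0.34646; arctan(0.34646) ≈ 19.1090°, so α ≈ 38.2180°.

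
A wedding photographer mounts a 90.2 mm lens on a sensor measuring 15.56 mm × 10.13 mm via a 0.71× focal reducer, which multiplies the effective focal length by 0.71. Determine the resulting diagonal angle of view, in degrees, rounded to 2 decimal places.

Effective focal length f = 90.2 × 0.71 = 64.042 mm.
Sensor diagonal = √(15.56² + 10.13²) = √344.7305 ≈ 18.5669 mm.
α = 2·arctan(18.567 / (2 × 64.042)) = 2·arctan(0.14496) ≈ 16.4962°.

16.50°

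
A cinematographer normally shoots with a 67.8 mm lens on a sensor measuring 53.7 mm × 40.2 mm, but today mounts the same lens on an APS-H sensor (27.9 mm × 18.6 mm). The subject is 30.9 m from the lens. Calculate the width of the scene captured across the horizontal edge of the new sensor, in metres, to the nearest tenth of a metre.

12.7 m

The focal length stays 67.8 mm; the relevant sensor dimension is now w = 27.9 mm. Object distance dₒ = 30.9 m = 30900 mm.
Thin-lens field width W = w·(dₒ − f)/f = 27.9 × (30900 − 67.8)/67.8 ≈ 12687.587 mm = 12.6876 m.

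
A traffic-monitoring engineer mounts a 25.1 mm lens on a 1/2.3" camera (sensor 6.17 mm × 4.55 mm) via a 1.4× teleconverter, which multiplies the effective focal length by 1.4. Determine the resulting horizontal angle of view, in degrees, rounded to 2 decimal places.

10.03°

Effective focal length f = 25.1 × 1.4 = 35.14 mm.
α = 2·arctan(6.17 / (2 × 35.14)) = 2·arctan(0.08779) ≈ 10.0345°.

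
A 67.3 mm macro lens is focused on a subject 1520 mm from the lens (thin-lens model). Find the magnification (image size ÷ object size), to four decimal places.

Thin lens: 1/f = 1/dₒ + 1/dᵢ → 1/dᵢ = 1/67.3 − 1/1520 = 0.0142009 mm⁻¹, so dᵢ ≈ 70.4178 mm.
Magnification m = dᵢ/dₒ = 70.4178/1520 ≈ 0.04633.

0.0463×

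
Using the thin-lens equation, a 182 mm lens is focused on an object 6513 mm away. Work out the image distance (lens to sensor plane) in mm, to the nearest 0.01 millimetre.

1/dᵢ = 1/f − 1/dₒ = 1/182 − 1/6513 = 0.0053410 mm⁻¹.
dᵢ = 1/0.0053410 ≈ 187.2320 mm.

187.23 mm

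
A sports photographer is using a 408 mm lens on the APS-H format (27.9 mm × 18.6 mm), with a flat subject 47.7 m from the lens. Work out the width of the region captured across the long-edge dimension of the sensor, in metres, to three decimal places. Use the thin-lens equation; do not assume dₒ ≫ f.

dₒ: 47.7 m = 47700 mm.
Similar triangles through the lens centre give W/dₒ = w/dᵢ; with 1/f = 1/dₒ + 1/dᵢ this gives W = w·(dₒ − f)/f.
W = 27.9 mm × (47700 − 408) / 408 = 27.9 × 115.9118 ≈ 3233.938 mm = 3.23394 m.

3.234 m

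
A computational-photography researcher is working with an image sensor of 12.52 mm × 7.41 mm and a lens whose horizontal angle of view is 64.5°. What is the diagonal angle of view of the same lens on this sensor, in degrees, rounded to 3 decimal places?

From the horizontal AOV: f = 12.52 / (2·tan(32.25°)) = 12.52 / 1.26191 ≈ 9.9215 mm.
Sensor diagonal = √(12.52² + 7.41²) = √211.6585 ≈ 14.5485 mm.
Diagonal AOV = 2·arctan(14.5485 / (2 × 9.9215)) = 2·arctan(0.73318) ≈ 72.4962°.

72.496°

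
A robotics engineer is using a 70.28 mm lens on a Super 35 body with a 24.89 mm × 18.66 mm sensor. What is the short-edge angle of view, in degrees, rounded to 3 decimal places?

Angle of view α = 2·arctan(h/2f) with h = 18.66 mm and f = 70.28 mm.
h/2f = 0.13275; arctan(0.13275) ≈ 7.5621°, so α ≈ 15.1241°.

15.124°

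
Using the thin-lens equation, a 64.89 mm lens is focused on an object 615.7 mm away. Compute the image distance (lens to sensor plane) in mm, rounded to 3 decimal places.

72.535 mm

1/dᵢ = 1/f − 1/dₒ = 1/64.89 − 1/615.7 = 0.0137865 mm⁻¹.
dᵢ = 1/0.0137865 ≈ 72.5346 mm.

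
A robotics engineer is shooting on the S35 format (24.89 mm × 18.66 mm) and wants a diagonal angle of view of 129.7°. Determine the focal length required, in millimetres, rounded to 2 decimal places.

7.30 mm

Sensor diagonal = √(24.89² + 18.66²) = √967.7077 ≈ 31.1080 mm.
From α = 2·arctan(d/2f) we get f = d / (2·tan(α/2)).
With d = 31.1080 mm and α/2 = 64.85°, tan(α/2) ≈ 2.12993, so f ≈ 31.1080 / 4.25986 ≈ 7.3026 mm.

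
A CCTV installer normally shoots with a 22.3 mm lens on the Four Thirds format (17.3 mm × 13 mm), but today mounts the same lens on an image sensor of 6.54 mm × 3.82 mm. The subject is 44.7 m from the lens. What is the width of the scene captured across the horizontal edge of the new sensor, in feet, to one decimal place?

The focal length stays 22.3 mm; the relevant sensor dimension is now w = 6.54 mm. Object distance dₒ = 44.7 m = 44700 mm.
Thin-lens field width W = w·(dₒ − f)/f = 6.54 × (44700 − 22.3)/22.3 ≈ 13102.787 mm = 13102.787/304.8 ft = 42.9881 ft.

43.0 ft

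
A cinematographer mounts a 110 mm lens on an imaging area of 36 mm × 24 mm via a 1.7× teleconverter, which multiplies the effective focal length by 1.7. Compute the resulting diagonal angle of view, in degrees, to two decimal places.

Effective focal length f = 110 × 1.7 = 187 mm.
Sensor diagonal = √(36² + 24²) = √1872.0000 ≈ 43.2666 mm.
α = 2·arctan(43.267 / (2 × 187)) = 2·arctan(0.11569) ≈ 13.1980°.

13.20°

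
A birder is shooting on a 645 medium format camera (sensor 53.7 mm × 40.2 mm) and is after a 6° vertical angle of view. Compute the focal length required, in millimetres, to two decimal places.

From α = 2·arctan(h/2f) we get f = h / (2·tan(α/2)).
With h = 40.2 mm and α/2 = 3°, tan(α/2) ≈ 0.05241, so f ≈ 40.2 / 0.10482 ≈ 383.5308 mm.

383.53 mm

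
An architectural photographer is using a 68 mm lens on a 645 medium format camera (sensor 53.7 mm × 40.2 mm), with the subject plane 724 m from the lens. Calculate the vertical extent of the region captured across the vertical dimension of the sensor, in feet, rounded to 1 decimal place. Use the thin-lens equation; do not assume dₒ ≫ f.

dₒ: 724 m = 724000 mm.
Similar triangles through the lens centre give W/dₒ = h/dᵢ; with 1/f = 1/dₒ + 1/dᵢ this gives W = h·(dₒ − f)/f.
W = 40.2 mm × (724000 − 68) / 68 = 40.2 × 10646.0588 ≈ 427971.565 mm = 427971.565/304.8 ft = 1404.11 ft.

1404.1 ft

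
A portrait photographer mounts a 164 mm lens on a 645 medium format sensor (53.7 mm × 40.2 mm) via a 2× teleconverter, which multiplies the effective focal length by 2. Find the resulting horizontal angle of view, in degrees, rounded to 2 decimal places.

9.36°

Effective focal length f = 164 × 2 = 328 mm.
α = 2·arctan(53.7 / (2 × 328)) = 2·arctan(0.08186) ≈ 9.3596°.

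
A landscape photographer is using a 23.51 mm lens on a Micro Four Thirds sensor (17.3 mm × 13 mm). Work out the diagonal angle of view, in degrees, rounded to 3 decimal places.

Sensor diagonal = √(17.3² + 13²) = √468.2900 ≈ 21.6400 mm.
Angle of view α = 2·arctan(d/2f) with d = 21.6400 mm and f = 23.51 mm.
d/2f = 0.46023; arctan(0.46023) ≈ 24.7133°, so α ≈ 49.4266°.

49.427°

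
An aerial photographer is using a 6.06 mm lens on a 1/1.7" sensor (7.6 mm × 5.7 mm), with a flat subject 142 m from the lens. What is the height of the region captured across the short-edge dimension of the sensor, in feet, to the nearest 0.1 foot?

dₒ: 142 m = 142000 mm.
Similar triangles through the lens centre give W/dₒ = h/dᵢ; with 1/f = 1/dₒ + 1/dᵢ this gives W = h·(dₒ − f)/f.
W = 5.7 mm × (142000 − 6.06) / 6.06 = 5.7 × 23431.3432 ≈ 133558.656 mm = 133558.656/304.8 ft = 438.185 ft.

438.2 ft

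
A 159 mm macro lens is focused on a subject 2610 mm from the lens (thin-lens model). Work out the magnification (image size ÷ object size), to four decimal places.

Thin lens: 1/f = 1/dₒ + 1/dᵢ → 1/dᵢ = 1/159 − 1/2610 = 0.0059062 mm⁻¹, so dᵢ ≈ 169.3146 mm.
Magnification m = dᵢ/dₒ = 169.3146/2610 ≈ 0.06487.

0.0649×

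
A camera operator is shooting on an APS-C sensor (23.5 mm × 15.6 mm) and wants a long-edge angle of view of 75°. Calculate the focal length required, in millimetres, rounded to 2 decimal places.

15.31 mm

From α = 2·arctan(w/2f) we get f = w / (2·tan(α/2)).
With w = 23.5 mm and α/2 = 37.5°, tan(α/2) ≈ 0.76733, so f ≈ 23.5 / 1.53465 ≈ 15.3129 mm.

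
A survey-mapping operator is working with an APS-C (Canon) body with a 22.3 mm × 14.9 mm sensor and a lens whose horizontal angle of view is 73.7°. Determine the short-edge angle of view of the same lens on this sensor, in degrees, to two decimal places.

53.20°

From the horizontal AOV: f = 22.3 / (2·tan(36.85°)) = 22.3 / 1.49892 ≈ 14.8774 mm.
Short-edge AOV = 2·arctan(14.9 / (2 × 14.8774)) = 2·arctan(0.50076) ≈ 53.1996°.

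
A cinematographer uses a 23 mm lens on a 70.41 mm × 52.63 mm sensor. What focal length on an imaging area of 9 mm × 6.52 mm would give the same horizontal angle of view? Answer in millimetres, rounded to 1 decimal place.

2.9 mm

Equal angle of view means equal width/f ratio, so f₂ = f₁ · (width₂/width₁) = 23 × 9/70.41.
f₂ = 23 × 0.12782 ≈ 2.940 mm.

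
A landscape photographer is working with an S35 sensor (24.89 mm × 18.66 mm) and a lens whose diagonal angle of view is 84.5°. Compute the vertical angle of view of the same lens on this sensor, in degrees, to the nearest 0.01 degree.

57.17°

Sensor diagonal = √(24.89² + 18.66²) = √967.7077 ≈ 31.1080 mm.
From the diagonal AOV: f = 31.1080 / (2·tan(42.25°)) = 31.1080 / 1.81667 ≈ 17.1236 mm.
Vertical AOV = 2·arctan(18.66 / (2 × 17.1236)) = 2·arctan(0.54486) ≈ 57.1685°.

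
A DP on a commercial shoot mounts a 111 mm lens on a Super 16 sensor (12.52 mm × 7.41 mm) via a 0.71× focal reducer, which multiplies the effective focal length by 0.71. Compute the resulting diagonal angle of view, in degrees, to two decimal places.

10.55°

Effective focal length f = 111 × 0.71 = 78.81 mm.
Sensor diagonal = √(12.52² + 7.41²) = √211.6585 ≈ 14.5485 mm.
α = 2·arctan(14.548 / (2 × 78.81)) = 2·arctan(0.09230) ≈ 10.5470°.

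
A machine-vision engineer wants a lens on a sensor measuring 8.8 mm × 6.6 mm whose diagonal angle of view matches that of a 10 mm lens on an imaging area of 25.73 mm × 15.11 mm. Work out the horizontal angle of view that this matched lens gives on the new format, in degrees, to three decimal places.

100.085°

Sensor diagonal = √(25.73² + 15.11²) = √890.3450 ≈ 29.8386 mm.
Sensor diagonal = √(8.8² + 6.6²) = √121.0000 ≈ 11.0000 mm.
Equal diagonal AOV ⇒ f₂ = f₁ · 11.0000/29.8386 = 10 × 0.36865 ≈ 3.6865 mm.
Horizontal AOV on the new format = 2·arctan(8.8 / (2 × 3.6865)) = 2·arctan(1.19355) ≈ 100.0848°.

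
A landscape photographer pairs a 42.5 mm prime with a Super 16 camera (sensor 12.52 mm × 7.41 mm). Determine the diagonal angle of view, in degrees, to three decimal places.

Sensor diagonal = √(12.52² + 7.41²) = √211.6585 ≈ 14.5485 mm.
Angle of view α = 2·arctan(d/2f) with d = 14.5485 mm and f = 42.5 mm.
d/2f = 0.17116; arctan(0.17116) ≈ 9.7126°, so α ≈ 19.4251°.

19.425°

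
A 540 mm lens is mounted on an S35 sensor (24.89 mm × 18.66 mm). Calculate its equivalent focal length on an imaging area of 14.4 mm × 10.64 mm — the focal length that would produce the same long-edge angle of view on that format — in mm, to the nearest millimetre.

312 mm

Equal angle of view means equal width/f ratio, so f₂ = f₁ · (width₂/width₁) = 540 × 14.4/24.89.
f₂ = 540 × 0.57855 ≈ 312.415 mm.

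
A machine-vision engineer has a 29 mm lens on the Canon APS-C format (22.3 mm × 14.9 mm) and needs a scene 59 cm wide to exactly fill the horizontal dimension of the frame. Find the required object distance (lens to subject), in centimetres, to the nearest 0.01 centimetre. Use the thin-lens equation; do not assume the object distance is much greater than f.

W: 59 cm = 590 mm.
Magnification m = w/W = dᵢ/dₒ; combined with 1/f = 1/dₒ + 1/dᵢ this gives dₒ = f·(1 + W/w).
dₒ = 29 mm × (1 + 590/22.3) = 29 × 27.4574 ≈ 796.265 mm = 79.6265 cm.

79.63 cm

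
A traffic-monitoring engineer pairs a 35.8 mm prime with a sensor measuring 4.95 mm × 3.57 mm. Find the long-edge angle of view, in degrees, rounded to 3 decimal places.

Angle of view α = 2·arctan(w/2f) with w = 4.95 mm and f = 35.8 mm.
w/2f = 0.06913; arctan(0.06913) ≈ 3.9548°, so α ≈ 7.9096°.

7.910°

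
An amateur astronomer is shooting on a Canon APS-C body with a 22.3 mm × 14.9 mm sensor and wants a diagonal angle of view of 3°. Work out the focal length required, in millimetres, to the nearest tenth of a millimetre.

512.1 mm

Sensor diagonal = √(22.3² + 14.9²) = √719.3000 ≈ 26.8198 mm.
From α = 2·arctan(d/2f) we get f = d / (2·tan(α/2)).
With d = 26.8198 mm and α/2 = 1.5°, tan(α/2) ≈ 0.02619, so f ≈ 26.8198 / 0.05237 ≈ 512.1028 mm.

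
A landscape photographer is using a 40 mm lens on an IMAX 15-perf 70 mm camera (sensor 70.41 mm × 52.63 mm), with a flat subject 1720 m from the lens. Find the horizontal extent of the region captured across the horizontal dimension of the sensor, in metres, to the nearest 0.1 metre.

dₒ: 1720 m = 1.72e+06 mm.
Similar triangles through the lens centre give W/dₒ = w/dᵢ; with 1/f = 1/dₒ + 1/dᵢ this gives W = w·(dₒ − f)/f.
W = 70.41 mm × (1.72e+06 − 40) / 40 = 70.41 × 42999.0000 ≈ 3027559.590 mm = 3027.56 m.

3027.6 m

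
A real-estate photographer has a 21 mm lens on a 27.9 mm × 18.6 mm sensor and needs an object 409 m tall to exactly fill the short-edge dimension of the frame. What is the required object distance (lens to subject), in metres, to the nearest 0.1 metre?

461.8 m

W: 409 m = 409000 mm.
Magnification m = h/W = dᵢ/dₒ; combined with 1/f = 1/dₒ + 1/dᵢ this gives dₒ = f·(1 + W/h).
dₒ = 21 mm × (1 + 409000/18.6) = 21 × 21990.2473 ≈ 461795.194 mm = 461.795 m.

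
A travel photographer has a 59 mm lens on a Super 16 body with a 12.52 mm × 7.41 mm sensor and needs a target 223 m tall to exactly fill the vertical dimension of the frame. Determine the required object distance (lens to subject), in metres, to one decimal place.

W: 223 m = 223000 mm.
Magnification m = h/W = dᵢ/dₒ; combined with 1/f = 1/dₒ + 1/dᵢ this gives dₒ = f·(1 + W/h).
dₒ = 59 mm × (1 + 223000/7.41) = 59 × 30095.4669 ≈ 1775632.549 mm = 1775.63 m.

1775.6 m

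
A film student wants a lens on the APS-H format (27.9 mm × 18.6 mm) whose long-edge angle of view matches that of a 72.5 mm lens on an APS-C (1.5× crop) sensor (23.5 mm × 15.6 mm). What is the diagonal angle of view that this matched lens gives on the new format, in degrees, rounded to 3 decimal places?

Equal long-edge AOV ⇒ f₂ = f₁ · 27.9/23.5 = 72.5 × 1.18723 ≈ 86.0745 mm.
Sensor diagonal = √(27.9² + 18.6²) = √1124.3700 ≈ 33.5316 mm.
Diagonal AOV on the new format = 2·arctan(33.5316 / (2 × 86.0745)) = 2·arctan(0.19478) ≈ 22.0444°.

22.044°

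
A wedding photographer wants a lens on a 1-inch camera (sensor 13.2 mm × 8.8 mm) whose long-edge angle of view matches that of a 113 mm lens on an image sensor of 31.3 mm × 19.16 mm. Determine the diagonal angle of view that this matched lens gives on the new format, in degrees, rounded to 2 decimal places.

18.90°

Equal long-edge AOV ⇒ f₂ = f₁ · 13.2/31.3 = 113 × 0.42173 ≈ 47.6550 mm.
Sensor diagonal = √(13.2² + 8.8²) = √251.6800 ≈ 15.8644 mm.
Diagonal AOV on the new format = 2·arctan(15.8644 / (2 × 47.6550)) = 2·arctan(0.16645) ≈ 18.9006°.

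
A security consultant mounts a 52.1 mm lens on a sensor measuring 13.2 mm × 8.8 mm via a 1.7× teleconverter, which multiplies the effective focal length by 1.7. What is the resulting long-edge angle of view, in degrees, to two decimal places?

Effective focal length f = 52.1 × 1.7 = 88.57 mm.
α = 2·arctan(13.2 / (2 × 88.57)) = 2·arctan(0.07452) ≈ 8.5233°.

8.52°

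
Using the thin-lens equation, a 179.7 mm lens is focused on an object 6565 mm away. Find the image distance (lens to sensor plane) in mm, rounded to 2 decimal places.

1/dᵢ = 1/f − 1/dₒ = 1/179.7 − 1/6565 = 0.0054125 mm⁻¹.
dᵢ = 1/0.0054125 ≈ 184.7573 mm.

184.76 mm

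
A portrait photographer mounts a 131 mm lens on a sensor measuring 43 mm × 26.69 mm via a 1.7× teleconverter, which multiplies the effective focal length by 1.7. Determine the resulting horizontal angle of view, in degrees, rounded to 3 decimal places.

Effective focal length f = 131 × 1.7 = 222.7 mm.
α = 2·arctan(43 / (2 × 222.7)) = 2·arctan(0.09654) ≈ 11.0288°.

11.029°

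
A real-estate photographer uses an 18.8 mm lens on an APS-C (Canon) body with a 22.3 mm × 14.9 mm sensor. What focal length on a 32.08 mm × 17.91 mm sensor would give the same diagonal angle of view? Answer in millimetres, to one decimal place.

Sensor diagonal = √(22.3² + 14.9²) = √719.3000 ≈ 26.8198 mm.
Sensor diagonal = √(32.08² + 17.91²) = √1349.8945 ≈ 36.7409 mm.
Equal angle of view means equal diagonal/f ratio, so f₂ = f₁ · (diagonal₂/diagonal₁) = 18.8 × 36.7409/26.8198.
f₂ = 18.8 × 1.36992 ≈ 25.754 mm.

25.8 mm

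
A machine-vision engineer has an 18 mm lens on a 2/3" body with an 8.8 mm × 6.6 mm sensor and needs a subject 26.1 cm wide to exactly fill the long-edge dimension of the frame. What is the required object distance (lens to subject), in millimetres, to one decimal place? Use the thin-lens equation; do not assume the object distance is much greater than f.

W: 26.1 cm = 261 mm.
Magnification m = w/W = dᵢ/dₒ; combined with 1/f = 1/dₒ + 1/dᵢ this gives dₒ = f·(1 + W/w).
dₒ = 18 mm × (1 + 261/8.8) = 18 × 30.6591 ≈ 551.864 mm.

551.9 mm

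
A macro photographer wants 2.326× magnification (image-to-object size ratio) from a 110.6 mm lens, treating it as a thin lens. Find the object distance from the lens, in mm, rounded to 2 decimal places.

With m = dᵢ/dₒ and 1/f = 1/dₒ + 1/dᵢ, substituting dᵢ = m·dₒ gives 1/f = (1 + 1/m)/dₒ, hence dₒ = f·(1 + 1/m).
dₒ = 110.6 × (1 + 1/2.326) = 110.6 × 1.42992 ≈ 158.149 mm.

158.15 mm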